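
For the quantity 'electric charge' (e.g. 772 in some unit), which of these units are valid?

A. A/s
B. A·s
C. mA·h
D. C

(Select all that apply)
B, C, D

electric charge has SI base units: A * s

Checking each option against A * s:
  A. A/s: ✗ does not match
  B. A·s: ✓ matches
  C. mA·h: ✓ matches
  D. C: ✓ matches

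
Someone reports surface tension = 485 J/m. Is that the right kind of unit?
No

surface tension has SI base units: kg / s^2
J/m does NOT reduce to kg / s^2; a valid unit for surface tension would be e.g. N/m.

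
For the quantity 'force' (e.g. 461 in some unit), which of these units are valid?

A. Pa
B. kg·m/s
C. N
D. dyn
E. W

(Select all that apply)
C, D

force has SI base units: kg * m / s^2

Checking each option against kg * m / s^2:
  A. Pa: ✗ does not match
  B. kg·m/s: ✗ does not match
  C. N: ✓ matches
  D. dyn: ✓ matches
  E. W: ✗ does not match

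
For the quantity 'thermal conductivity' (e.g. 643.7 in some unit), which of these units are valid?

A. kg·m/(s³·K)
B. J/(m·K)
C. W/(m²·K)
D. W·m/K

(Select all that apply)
A

thermal conductivity has SI base units: kg * m / (s^3 * K)

Checking each option against kg * m / (s^3 * K):
  A. kg·m/(s³·K): ✓ matches
  B. J/(m·K): ✗ does not match
  C. W/(m²·K): ✗ does not match
  D. W·m/K: ✗ does not match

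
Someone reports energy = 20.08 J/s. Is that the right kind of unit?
No

energy has SI base units: kg * m^2 / s^2
J/s does NOT reduce to kg * m^2 / s^2; a valid unit for energy would be e.g. J.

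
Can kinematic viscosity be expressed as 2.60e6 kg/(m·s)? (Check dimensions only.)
No

kinematic viscosity has SI base units: m^2 / s
kg/(m·s) does NOT reduce to m^2 / s; a valid unit for kinematic viscosity would be e.g. m²/s.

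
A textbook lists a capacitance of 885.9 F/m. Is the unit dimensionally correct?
No

capacitance has SI base units: A^2 * s^4 / (kg * m^2)
F/m does NOT reduce to A^2 * s^4 / (kg * m^2); a valid unit for capacitance would be e.g. F.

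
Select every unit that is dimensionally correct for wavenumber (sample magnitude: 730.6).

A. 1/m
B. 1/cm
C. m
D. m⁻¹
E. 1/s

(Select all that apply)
A, B, D

wavenumber has SI base units: 1 / m

Checking each option against 1 / m:
  A. 1/m: ✓ matches
  B. 1/cm: ✓ matches
  C. m: ✗ does not match
  D. m⁻¹: ✓ matches
  E. 1/s: ✗ does not match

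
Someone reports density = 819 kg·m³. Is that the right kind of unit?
No

density has SI base units: kg / m^3
kg·m³ does NOT reduce to kg / m^3; a valid unit for density would be e.g. kg/m³.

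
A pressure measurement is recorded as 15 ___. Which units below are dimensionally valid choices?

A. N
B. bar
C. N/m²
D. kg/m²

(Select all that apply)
B, C

pressure has SI base units: kg / (m * s^2)

Checking each option against kg / (m * s^2):
  A. N: ✗ does not match
  B. bar: ✓ matches
  C. N/m²: ✓ matches
  D. kg/m²: ✗ does not match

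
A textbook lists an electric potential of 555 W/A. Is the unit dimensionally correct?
Yes

electric potential has SI base units: kg * m^2 / (A * s^3)
W/A reduces to the same SI base units, so it is a valid unit for electric potential.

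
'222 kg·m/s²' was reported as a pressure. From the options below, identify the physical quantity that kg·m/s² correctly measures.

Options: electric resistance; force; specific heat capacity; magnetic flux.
force

pressure should have units dimensionally equivalent to kg / (m * s^2) (e.g. Pa).
The given unit 'kg·m/s²' reduces to kg * m / s^2. Of the listed options, that is the dimensionality of force.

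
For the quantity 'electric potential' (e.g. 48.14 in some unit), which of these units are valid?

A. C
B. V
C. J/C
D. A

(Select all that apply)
B, C

electric potential has SI base units: kg * m^2 / (A * s^3)

Checking each option against kg * m^2 / (A * s^3):
  A. C: ✗ does not match
  B. V: ✓ matches
  C. J/C: ✓ matches
  D. A: ✗ does not match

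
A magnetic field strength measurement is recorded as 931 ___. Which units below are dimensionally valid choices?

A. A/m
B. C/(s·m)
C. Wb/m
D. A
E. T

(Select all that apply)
A, B

magnetic field strength has SI base units: A / m

Checking each option against A / m:
  A. A/m: ✓ matches
  B. C/(s·m): ✓ matches
  C. Wb/m: ✗ does not match
  D. A: ✗ does not match
  E. T: ✗ does not match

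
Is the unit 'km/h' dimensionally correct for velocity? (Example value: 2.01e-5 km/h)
Yes

velocity has SI base units: m / s
km/h reduces to the same SI base units, so it is a valid unit for velocity.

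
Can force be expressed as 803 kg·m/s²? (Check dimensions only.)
Yes

force has SI base units: kg * m / s^2
kg·m/s² reduces to the same SI base units, so it is a valid unit for force.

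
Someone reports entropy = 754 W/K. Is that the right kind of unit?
No

entropy has SI base units: kg * m^2 / (s^2 * K)
W/K does NOT reduce to kg * m^2 / (s^2 * K); a valid unit for entropy would be e.g. J/K.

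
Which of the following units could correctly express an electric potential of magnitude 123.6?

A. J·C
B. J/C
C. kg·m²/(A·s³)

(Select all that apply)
B, C

electric potential has SI base units: kg * m^2 / (A * s^3)

Checking each option against kg * m^2 / (A * s^3):
  A. J·C: ✗ does not match
  B. J/C: ✓ matches
  C. kg·m²/(A·s³): ✓ matches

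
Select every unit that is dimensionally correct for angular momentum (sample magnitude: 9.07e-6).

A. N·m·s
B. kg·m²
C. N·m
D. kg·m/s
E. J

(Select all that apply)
A

angular momentum has SI base units: kg * m^2 / s

Checking each option against kg * m^2 / s:
  A. N·m·s: ✓ matches
  B. kg·m²: ✗ does not match
  C. N·m: ✗ does not match
  D. kg·m/s: ✗ does not match
  E. J: ✗ does not match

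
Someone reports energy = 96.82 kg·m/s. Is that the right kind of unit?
No

energy has SI base units: kg * m^2 / s^2
kg·m/s does NOT reduce to kg * m^2 / s^2; a valid unit for energy would be e.g. J.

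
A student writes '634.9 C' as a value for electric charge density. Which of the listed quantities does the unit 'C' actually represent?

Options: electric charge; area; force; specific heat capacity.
electric charge

electric charge density should have units dimensionally equivalent to A * s / m^3 (e.g. C/m³).
The given unit 'C' reduces to A * s. Of the listed options, that is the dimensionality of electric charge.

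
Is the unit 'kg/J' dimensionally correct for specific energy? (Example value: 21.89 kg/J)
No

specific energy has SI base units: m^2 / s^2
kg/J does NOT reduce to m^2 / s^2; a valid unit for specific energy would be e.g. J/kg.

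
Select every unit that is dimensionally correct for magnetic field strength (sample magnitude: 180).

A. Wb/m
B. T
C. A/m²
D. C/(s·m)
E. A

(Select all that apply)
D

magnetic field strength has SI base units: A / m

Checking each option against A / m:
  A. Wb/m: ✗ does not match
  B. T: ✗ does not match
  C. A/m²: ✗ does not match
  D. C/(s·m): ✓ matches
  E. A: ✗ does not match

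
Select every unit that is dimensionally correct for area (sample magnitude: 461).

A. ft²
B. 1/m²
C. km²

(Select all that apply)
A, C

area has SI base units: m^2

Checking each option against m^2:
  A. ft²: ✓ matches
  B. 1/m²: ✗ does not match
  C. km²: ✓ matches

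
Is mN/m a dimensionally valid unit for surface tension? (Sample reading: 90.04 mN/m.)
Yes

surface tension has SI base units: kg / s^2
mN/m reduces to the same SI base units, so it is a valid unit for surface tension.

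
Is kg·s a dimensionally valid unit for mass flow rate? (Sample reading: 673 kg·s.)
No

mass flow rate has SI base units: kg / s
kg·s does NOT reduce to kg / s; a valid unit for mass flow rate would be e.g. kg/s.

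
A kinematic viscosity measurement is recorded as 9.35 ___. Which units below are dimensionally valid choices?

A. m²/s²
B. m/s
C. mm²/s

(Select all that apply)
C

kinematic viscosity has SI base units: m^2 / s

Checking each option against m^2 / s:
  A. m²/s²: ✗ does not match
  B. m/s: ✗ does not match
  C. mm²/s: ✓ matches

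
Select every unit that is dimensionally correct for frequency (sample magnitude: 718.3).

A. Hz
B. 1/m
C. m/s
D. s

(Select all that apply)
A

frequency has SI base units: 1 / s

Checking each option against 1 / s:
  A. Hz: ✓ matches
  B. 1/m: ✗ does not match
  C. m/s: ✗ does not match
  D. s: ✗ does not match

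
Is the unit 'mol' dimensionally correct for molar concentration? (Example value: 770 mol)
No

molar concentration has SI base units: mol / m^3
mol does NOT reduce to mol / m^3; a valid unit for molar concentration would be e.g. mol/m³.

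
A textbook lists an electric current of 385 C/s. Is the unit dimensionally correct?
Yes

electric current has SI base units: A
C/s reduces to the same SI base units, so it is a valid unit for electric current.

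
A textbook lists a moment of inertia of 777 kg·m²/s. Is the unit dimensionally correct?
No

moment of inertia has SI base units: kg * m^2
kg·m²/s does NOT reduce to kg * m^2; a valid unit for moment of inertia would be e.g. kg·m².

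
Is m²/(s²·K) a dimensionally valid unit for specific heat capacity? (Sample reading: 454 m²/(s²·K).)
Yes

specific heat capacity has SI base units: m^2 / (s^2 * K)
m²/(s²·K) reduces to the same SI base units, so it is a valid unit for specific heat capacity.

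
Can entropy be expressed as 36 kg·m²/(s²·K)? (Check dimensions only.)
Yes

entropy has SI base units: kg * m^2 / (s^2 * K)
kg·m²/(s²·K) reduces to the same SI base units, so it is a valid unit for entropy.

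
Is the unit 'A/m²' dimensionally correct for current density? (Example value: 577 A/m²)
Yes

current density has SI base units: A / m^2
A/m² reduces to the same SI base units, so it is a valid unit for current density.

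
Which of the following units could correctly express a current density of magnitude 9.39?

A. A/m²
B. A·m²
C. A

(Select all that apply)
A

current density has SI base units: A / m^2

Checking each option against A / m^2:
  A. A/m²: ✓ matches
  B. A·m²: ✗ does not match
  C. A: ✗ does not match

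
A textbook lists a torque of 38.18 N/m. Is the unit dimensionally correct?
No

torque has SI base units: kg * m^2 / s^2
N/m does NOT reduce to kg * m^2 / s^2; a valid unit for torque would be e.g. N·m.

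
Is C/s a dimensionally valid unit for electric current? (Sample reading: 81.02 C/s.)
Yes

electric current has SI base units: A
C/s reduces to the same SI base units, so it is a valid unit for electric current.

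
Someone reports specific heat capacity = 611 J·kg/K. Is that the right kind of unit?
No

specific heat capacity has SI base units: m^2 / (s^2 * K)
J·kg/K does NOT reduce to m^2 / (s^2 * K); a valid unit for specific heat capacity would be e.g. J/(kg·K).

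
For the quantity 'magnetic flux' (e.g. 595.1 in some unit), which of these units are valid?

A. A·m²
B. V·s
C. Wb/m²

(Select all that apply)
B

magnetic flux has SI base units: kg * m^2 / (A * s^2)

Checking each option against kg * m^2 / (A * s^2):
  A. A·m²: ✗ does not match
  B. V·s: ✓ matches
  C. Wb/m²: ✗ does not match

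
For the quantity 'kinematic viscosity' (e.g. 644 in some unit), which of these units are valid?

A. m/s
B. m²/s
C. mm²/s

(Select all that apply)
B, C

kinematic viscosity has SI base units: m^2 / s

Checking each option against m^2 / s:
  A. m/s: ✗ does not match
  B. m²/s: ✓ matches
  C. mm²/s: ✓ matches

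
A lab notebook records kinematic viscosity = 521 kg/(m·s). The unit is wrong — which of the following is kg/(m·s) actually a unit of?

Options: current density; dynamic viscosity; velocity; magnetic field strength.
dynamic viscosity

kinematic viscosity should have units dimensionally equivalent to m^2 / s (e.g. m²/s).
The given unit 'kg/(m·s)' reduces to kg / (m * s). Of the listed options, that is the dimensionality of dynamic viscosity.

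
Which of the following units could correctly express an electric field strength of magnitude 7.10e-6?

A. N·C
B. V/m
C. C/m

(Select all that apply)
B

electric field strength has SI base units: kg * m / (A * s^3)

Checking each option against kg * m / (A * s^3):
  A. N·C: ✗ does not match
  B. V/m: ✓ matches
  C. C/m: ✗ does not match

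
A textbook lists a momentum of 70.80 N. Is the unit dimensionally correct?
No

momentum has SI base units: kg * m / s
N does NOT reduce to kg * m / s; a valid unit for momentum would be e.g. kg·m/s.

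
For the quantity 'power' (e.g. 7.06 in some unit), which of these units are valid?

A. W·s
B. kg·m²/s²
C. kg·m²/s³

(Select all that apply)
C

power has SI base units: kg * m^2 / s^3

Checking each option against kg * m^2 / s^3:
  A. W·s: ✗ does not match
  B. kg·m²/s²: ✗ does not match
  C. kg·m²/s³: ✓ matches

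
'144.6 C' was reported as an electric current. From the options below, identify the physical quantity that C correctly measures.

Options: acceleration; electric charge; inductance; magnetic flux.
electric charge

electric current should have units dimensionally equivalent to A (e.g. A).
The given unit 'C' reduces to A * s. Of the listed options, that is the dimensionality of electric charge.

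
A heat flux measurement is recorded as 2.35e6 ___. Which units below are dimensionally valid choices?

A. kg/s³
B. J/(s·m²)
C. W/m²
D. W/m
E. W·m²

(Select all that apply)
A, B, C

heat flux has SI base units: kg / s^3

Checking each option against kg / s^3:
  A. kg/s³: ✓ matches
  B. J/(s·m²): ✓ matches
  C. W/m²: ✓ matches
  D. W/m: ✗ does not match
  E. W·m²: ✗ does not match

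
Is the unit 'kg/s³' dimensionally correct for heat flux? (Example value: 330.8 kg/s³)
Yes

heat flux has SI base units: kg / s^3
kg/s³ reduces to the same SI base units, so it is a valid unit for heat flux.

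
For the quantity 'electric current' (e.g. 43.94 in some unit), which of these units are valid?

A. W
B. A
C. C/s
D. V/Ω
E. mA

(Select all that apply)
B, C, D, E

electric current has SI base units: A

Checking each option against A:
  A. W: ✗ does not match
  B. A: ✓ matches
  C. C/s: ✓ matches
  D. V/Ω: ✓ matches
  E. mA: ✓ matches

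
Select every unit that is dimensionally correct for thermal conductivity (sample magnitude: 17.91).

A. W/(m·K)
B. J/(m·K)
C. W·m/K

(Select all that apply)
A

thermal conductivity has SI base units: kg * m / (s^3 * K)

Checking each option against kg * m / (s^3 * K):
  A. W/(m·K): ✓ matches
  B. J/(m·K): ✗ does not match
  C. W·m/K: ✗ does not match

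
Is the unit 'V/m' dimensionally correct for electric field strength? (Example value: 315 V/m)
Yes

electric field strength has SI base units: kg * m / (A * s^3)
V/m reduces to the same SI base units, so it is a valid unit for electric field strength.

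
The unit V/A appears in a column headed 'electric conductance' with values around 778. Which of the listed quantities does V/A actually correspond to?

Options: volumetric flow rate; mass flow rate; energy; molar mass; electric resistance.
electric resistance

electric conductance should have units dimensionally equivalent to A^2 * s^3 / (kg * m^2) (e.g. S).
The given unit 'V/A' reduces to kg * m^2 / (A^2 * s^3). Of the listed options, that is the dimensionality of electric resistance.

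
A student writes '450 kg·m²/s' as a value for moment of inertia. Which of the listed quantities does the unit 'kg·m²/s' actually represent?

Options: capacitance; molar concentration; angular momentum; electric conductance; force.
angular momentum

moment of inertia should have units dimensionally equivalent to kg * m^2 (e.g. kg·m²).
The given unit 'kg·m²/s' reduces to kg * m^2 / s. Of the listed options, that is the dimensionality of angular momentum.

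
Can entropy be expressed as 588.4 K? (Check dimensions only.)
No

entropy has SI base units: kg * m^2 / (s^2 * K)
K does NOT reduce to kg * m^2 / (s^2 * K); a valid unit for entropy would be e.g. J/K.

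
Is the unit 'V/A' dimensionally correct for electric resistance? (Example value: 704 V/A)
Yes

electric resistance has SI base units: kg * m^2 / (A^2 * s^3)
V/A reduces to the same SI base units, so it is a valid unit for electric resistance.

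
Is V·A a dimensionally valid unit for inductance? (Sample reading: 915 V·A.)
No

inductance has SI base units: kg * m^2 / (A^2 * s^2)
V·A does NOT reduce to kg * m^2 / (A^2 * s^2); a valid unit for inductance would be e.g. H.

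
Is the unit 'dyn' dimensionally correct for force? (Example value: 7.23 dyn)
Yes

force has SI base units: kg * m / s^2
dyn reduces to the same SI base units, so it is a valid unit for force.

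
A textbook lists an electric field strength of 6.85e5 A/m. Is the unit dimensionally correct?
No

electric field strength has SI base units: kg * m / (A * s^3)
A/m does NOT reduce to kg * m / (A * s^3); a valid unit for electric field strength would be e.g. V/m.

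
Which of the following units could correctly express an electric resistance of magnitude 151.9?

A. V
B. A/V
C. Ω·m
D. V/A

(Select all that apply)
D

electric resistance has SI base units: kg * m^2 / (A^2 * s^3)

Checking each option against kg * m^2 / (A^2 * s^3):
  A. V: ✗ does not match
  B. A/V: ✗ does not match
  C. Ω·m: ✗ does not match
  D. V/A: ✓ matches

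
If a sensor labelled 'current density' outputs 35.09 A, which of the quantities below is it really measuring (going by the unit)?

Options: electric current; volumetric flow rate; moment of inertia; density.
electric current

current density should have units dimensionally equivalent to A / m^2 (e.g. A/m²).
The given unit 'A' reduces to A. Of the listed options, that is the dimensionality of electric current.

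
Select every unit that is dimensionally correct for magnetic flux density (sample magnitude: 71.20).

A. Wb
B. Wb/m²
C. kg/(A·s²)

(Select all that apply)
B, C

magnetic flux density has SI base units: kg / (A * s^2)

Checking each option against kg / (A * s^2):
  A. Wb: ✗ does not match
  B. Wb/m²: ✓ matches
  C. kg/(A·s²): ✓ matches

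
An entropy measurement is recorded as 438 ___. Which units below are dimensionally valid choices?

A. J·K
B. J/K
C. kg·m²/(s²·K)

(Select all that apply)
B, C

entropy has SI base units: kg * m^2 / (s^2 * K)

Checking each option against kg * m^2 / (s^2 * K):
  A. J·K: ✗ does not match
  B. J/K: ✓ matches
  C. kg·m²/(s²·K): ✓ matches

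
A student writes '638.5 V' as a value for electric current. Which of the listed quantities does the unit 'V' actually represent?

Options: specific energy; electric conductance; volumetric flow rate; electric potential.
electric potential

electric current should have units dimensionally equivalent to A (e.g. A).
The given unit 'V' reduces to kg * m^2 / (A * s^3). Of the listed options, that is the dimensionality of electric potential.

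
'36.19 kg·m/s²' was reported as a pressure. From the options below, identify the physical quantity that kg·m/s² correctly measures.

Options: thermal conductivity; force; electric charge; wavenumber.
force

pressure should have units dimensionally equivalent to kg / (m * s^2) (e.g. Pa).
The given unit 'kg·m/s²' reduces to kg * m / s^2. Of the listed options, that is the dimensionality of force.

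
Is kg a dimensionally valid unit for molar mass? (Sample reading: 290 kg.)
No

molar mass has SI base units: kg / mol
kg does NOT reduce to kg / mol; a valid unit for molar mass would be e.g. kg/mol.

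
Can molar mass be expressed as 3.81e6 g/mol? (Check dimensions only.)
Yes

molar mass has SI base units: kg / mol
g/mol reduces to the same SI base units, so it is a valid unit for molar mass.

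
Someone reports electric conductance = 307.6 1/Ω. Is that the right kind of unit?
Yes

electric conductance has SI base units: A^2 * s^3 / (kg * m^2)
1/Ω reduces to the same SI base units, so it is a valid unit for electric conductance.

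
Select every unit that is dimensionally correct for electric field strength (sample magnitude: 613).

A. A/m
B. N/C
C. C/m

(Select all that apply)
B

electric field strength has SI base units: kg * m / (A * s^3)

Checking each option against kg * m / (A * s^3):
  A. A/m: ✗ does not match
  B. N/C: ✓ matches
  C. C/m: ✗ does not match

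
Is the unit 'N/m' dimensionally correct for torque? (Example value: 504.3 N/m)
No

torque has SI base units: kg * m^2 / s^2
N/m does NOT reduce to kg * m^2 / s^2; a valid unit for torque would be e.g. N·m.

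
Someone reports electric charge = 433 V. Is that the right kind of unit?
No

electric charge has SI base units: A * s
V does NOT reduce to A * s; a valid unit for electric charge would be e.g. C.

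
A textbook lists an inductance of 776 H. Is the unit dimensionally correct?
Yes

inductance has SI base units: kg * m^2 / (A^2 * s^2)
H reduces to the same SI base units, so it is a valid unit for inductance.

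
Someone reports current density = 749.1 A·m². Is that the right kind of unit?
No

current density has SI base units: A / m^2
A·m² does NOT reduce to A / m^2; a valid unit for current density would be e.g. A/m².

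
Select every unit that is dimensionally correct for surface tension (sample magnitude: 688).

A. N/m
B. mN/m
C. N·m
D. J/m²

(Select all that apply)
A, B, D

surface tension has SI base units: kg / s^2

Checking each option against kg / s^2:
  A. N/m: ✓ matches
  B. mN/m: ✓ matches
  C. N·m: ✗ does not match
  D. J/m²: ✓ matches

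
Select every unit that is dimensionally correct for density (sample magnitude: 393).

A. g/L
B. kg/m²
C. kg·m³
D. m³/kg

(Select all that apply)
A

density has SI base units: kg / m^3

Checking each option against kg / m^3:
  A. g/L: ✓ matches
  B. kg/m²: ✗ does not match
  C. kg·m³: ✗ does not match
  D. m³/kg: ✗ does not match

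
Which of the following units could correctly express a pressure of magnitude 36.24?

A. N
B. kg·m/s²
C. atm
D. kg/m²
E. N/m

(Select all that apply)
C

pressure has SI base units: kg / (m * s^2)

Checking each option against kg / (m * s^2):
  A. N: ✗ does not match
  B. kg·m/s²: ✗ does not match
  C. atm: ✓ matches
  D. kg/m²: ✗ does not match
  E. N/m: ✗ does not match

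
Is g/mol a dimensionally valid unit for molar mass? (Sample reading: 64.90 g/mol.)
Yes

molar mass has SI base units: kg / mol
g/mol reduces to the same SI base units, so it is a valid unit for molar mass.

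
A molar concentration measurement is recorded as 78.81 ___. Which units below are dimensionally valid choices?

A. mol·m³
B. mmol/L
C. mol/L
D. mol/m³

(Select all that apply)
B, C, D

molar concentration has SI base units: mol / m^3

Checking each option against mol / m^3:
  A. mol·m³: ✗ does not match
  B. mmol/L: ✓ matches
  C. mol/L: ✓ matches
  D. mol/m³: ✓ matches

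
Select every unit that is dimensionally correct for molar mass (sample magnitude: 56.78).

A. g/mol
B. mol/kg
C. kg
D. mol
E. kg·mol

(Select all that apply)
A

molar mass has SI base units: kg / mol

Checking each option against kg / mol:
  A. g/mol: ✓ matches
  B. mol/kg: ✗ does not match
  C. kg: ✗ does not match
  D. mol: ✗ does not match
  E. kg·mol: ✗ does not match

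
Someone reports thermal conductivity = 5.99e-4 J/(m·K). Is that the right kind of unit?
No

thermal conductivity has SI base units: kg * m / (s^3 * K)
J/(m·K) does NOT reduce to kg * m / (s^3 * K); a valid unit for thermal conductivity would be e.g. W/(m·K).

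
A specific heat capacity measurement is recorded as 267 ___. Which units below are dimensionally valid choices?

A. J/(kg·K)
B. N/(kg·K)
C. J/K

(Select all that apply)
A

specific heat capacity has SI base units: m^2 / (s^2 * K)

Checking each option against m^2 / (s^2 * K):
  A. J/(kg·K): ✓ matches
  B. N/(kg·K): ✗ does not match
  C. J/K: ✗ does not match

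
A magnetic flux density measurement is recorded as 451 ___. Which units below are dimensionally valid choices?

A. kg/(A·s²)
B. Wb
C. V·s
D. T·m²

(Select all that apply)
A

magnetic flux density has SI base units: kg / (A * s^2)

Checking each option against kg / (A * s^2):
  A. kg/(A·s²): ✓ matches
  B. Wb: ✗ does not match
  C. V·s: ✗ does not match
  D. T·m²: ✗ does not match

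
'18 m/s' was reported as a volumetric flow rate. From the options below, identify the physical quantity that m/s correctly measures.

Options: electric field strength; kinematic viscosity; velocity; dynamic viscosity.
velocity

volumetric flow rate should have units dimensionally equivalent to m^3 / s (e.g. m³/s).
The given unit 'm/s' reduces to m / s. Of the listed options, that is the dimensionality of velocity.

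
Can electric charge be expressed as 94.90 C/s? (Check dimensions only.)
No

electric charge has SI base units: A * s
C/s does NOT reduce to A * s; a valid unit for electric charge would be e.g. C.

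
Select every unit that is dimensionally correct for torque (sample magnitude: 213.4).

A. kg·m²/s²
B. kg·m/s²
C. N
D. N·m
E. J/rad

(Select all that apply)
A, D, E

torque has SI base units: kg * m^2 / s^2

Checking each option against kg * m^2 / s^2:
  A. kg·m²/s²: ✓ matches
  B. kg·m/s²: ✗ does not match
  C. N: ✗ does not match
  D. N·m: ✓ matches
  E. J/rad: ✓ matches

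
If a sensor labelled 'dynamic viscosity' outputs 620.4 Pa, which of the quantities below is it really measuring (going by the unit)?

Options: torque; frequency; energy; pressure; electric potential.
pressure

dynamic viscosity should have units dimensionally equivalent to kg / (m * s) (e.g. Pa·s).
The given unit 'Pa' reduces to kg / (m * s^2). Of the listed options, that is the dimensionality of pressure.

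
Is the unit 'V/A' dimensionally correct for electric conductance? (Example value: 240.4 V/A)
No

electric conductance has SI base units: A^2 * s^3 / (kg * m^2)
V/A does NOT reduce to A^2 * s^3 / (kg * m^2); a valid unit for electric conductance would be e.g. S.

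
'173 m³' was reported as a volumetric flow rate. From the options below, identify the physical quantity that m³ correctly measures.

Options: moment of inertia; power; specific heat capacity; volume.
volume

volumetric flow rate should have units dimensionally equivalent to m^3 / s (e.g. m³/s).
The given unit 'm³' reduces to m^3. Of the listed options, that is the dimensionality of volume.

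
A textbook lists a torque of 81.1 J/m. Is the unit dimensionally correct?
No

torque has SI base units: kg * m^2 / s^2
J/m does NOT reduce to kg * m^2 / s^2; a valid unit for torque would be e.g. N·m.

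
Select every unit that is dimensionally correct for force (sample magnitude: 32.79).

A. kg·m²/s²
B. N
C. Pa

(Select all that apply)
B

force has SI base units: kg * m / s^2

Checking each option against kg * m / s^2:
  A. kg·m²/s²: ✗ does not match
  B. N: ✓ matches
  C. Pa: ✗ does not match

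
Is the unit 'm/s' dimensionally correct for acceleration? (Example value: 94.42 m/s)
No

acceleration has SI base units: m / s^2
m/s does NOT reduce to m / s^2; a valid unit for acceleration would be e.g. m/s².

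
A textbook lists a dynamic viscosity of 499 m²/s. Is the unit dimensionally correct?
No

dynamic viscosity has SI base units: kg / (m * s)
m²/s does NOT reduce to kg / (m * s); a valid unit for dynamic viscosity would be e.g. Pa·s.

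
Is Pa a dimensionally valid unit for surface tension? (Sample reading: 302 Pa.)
No

surface tension has SI base units: kg / s^2
Pa does NOT reduce to kg / s^2; a valid unit for surface tension would be e.g. N/m.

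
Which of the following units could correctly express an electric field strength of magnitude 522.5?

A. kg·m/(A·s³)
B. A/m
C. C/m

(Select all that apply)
A

electric field strength has SI base units: kg * m / (A * s^3)

Checking each option against kg * m / (A * s^3):
  A. kg·m/(A·s³): ✓ matches
  B. A/m: ✗ does not match
  C. C/m: ✗ does not match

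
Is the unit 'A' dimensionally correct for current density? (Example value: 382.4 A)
No

current density has SI base units: A / m^2
A does NOT reduce to A / m^2; a valid unit for current density would be e.g. A/m².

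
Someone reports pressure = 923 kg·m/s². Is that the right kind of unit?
No

pressure has SI base units: kg / (m * s^2)
kg·m/s² does NOT reduce to kg / (m * s^2); a valid unit for pressure would be e.g. Pa.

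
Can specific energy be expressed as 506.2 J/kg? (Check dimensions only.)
Yes

specific energy has SI base units: m^2 / s^2
J/kg reduces to the same SI base units, so it is a valid unit for specific energy.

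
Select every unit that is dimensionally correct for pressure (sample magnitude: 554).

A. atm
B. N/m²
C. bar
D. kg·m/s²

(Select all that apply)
A, B, C

pressure has SI base units: kg / (m * s^2)

Checking each option against kg / (m * s^2):
  A. atm: ✓ matches
  B. N/m²: ✓ matches
  C. bar: ✓ matches
  D. kg·m/s²: ✗ does not match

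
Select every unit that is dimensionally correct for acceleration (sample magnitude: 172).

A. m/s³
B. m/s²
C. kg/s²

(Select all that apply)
B

acceleration has SI base units: m / s^2

Checking each option against m / s^2:
  A. m/s³: ✗ does not match
  B. m/s²: ✓ matches
  C. kg/s²: ✗ does not match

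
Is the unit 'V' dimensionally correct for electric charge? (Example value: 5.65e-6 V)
No

electric charge has SI base units: A * s
V does NOT reduce to A * s; a valid unit for electric charge would be e.g. C.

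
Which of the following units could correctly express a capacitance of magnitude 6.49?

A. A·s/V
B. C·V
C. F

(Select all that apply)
A, C

capacitance has SI base units: A^2 * s^4 / (kg * m^2)

Checking each option against A^2 * s^4 / (kg * m^2):
  A. A·s/V: ✓ matches
  B. C·V: ✗ does not match
  C. F: ✓ matches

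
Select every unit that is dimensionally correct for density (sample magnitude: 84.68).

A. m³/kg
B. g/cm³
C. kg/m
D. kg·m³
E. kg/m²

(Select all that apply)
B

density has SI base units: kg / m^3

Checking each option against kg / m^3:
  A. m³/kg: ✗ does not match
  B. g/cm³: ✓ matches
  C. kg/m: ✗ does not match
  D. kg·m³: ✗ does not match
  E. kg/m²: ✗ does not match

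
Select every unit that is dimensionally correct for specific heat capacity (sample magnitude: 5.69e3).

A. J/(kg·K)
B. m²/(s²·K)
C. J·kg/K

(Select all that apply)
A, B

specific heat capacity has SI base units: m^2 / (s^2 * K)

Checking each option against m^2 / (s^2 * K):
  A. J/(kg·K): ✓ matches
  B. m²/(s²·K): ✓ matches
  C. J·kg/K: ✗ does not match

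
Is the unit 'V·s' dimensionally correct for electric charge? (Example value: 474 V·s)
No

electric charge has SI base units: A * s
V·s does NOT reduce to A * s; a valid unit for electric charge would be e.g. C.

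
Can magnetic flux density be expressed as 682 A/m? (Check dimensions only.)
No

magnetic flux density has SI base units: kg / (A * s^2)
A/m does NOT reduce to kg / (A * s^2); a valid unit for magnetic flux density would be e.g. T.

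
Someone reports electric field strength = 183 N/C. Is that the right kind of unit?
Yes

electric field strength has SI base units: kg * m / (A * s^3)
N/C reduces to the same SI base units, so it is a valid unit for electric field strength.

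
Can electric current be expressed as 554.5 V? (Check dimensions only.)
No

electric current has SI base units: A
V does NOT reduce to A; a valid unit for electric current would be e.g. A.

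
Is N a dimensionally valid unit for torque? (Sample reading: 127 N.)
No

torque has SI base units: kg * m^2 / s^2
N does NOT reduce to kg * m^2 / s^2; a valid unit for torque would be e.g. N·m.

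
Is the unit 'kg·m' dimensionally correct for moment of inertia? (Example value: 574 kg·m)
No

moment of inertia has SI base units: kg * m^2
kg·m does NOT reduce to kg * m^2; a valid unit for moment of inertia would be e.g. kg·m².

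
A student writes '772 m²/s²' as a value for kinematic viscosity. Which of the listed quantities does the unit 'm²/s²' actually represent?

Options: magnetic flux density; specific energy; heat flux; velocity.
specific energy

kinematic viscosity should have units dimensionally equivalent to m^2 / s (e.g. m²/s).
The given unit 'm²/s²' reduces to m^2 / s^2. Of the listed options, that is the dimensionality of specific energy.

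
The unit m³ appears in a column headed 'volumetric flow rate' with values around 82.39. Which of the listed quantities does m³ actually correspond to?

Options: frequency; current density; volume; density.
volume

volumetric flow rate should have units dimensionally equivalent to m^3 / s (e.g. m³/s).
The given unit 'm³' reduces to m^3. Of the listed options, that is the dimensionality of volume.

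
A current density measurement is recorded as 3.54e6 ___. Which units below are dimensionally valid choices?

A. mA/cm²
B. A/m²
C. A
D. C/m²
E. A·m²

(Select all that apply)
A, B

current density has SI base units: A / m^2

Checking each option against A / m^2:
  A. mA/cm²: ✓ matches
  B. A/m²: ✓ matches
  C. A: ✗ does not match
  D. C/m²: ✗ does not match
  E. A·m²: ✗ does not match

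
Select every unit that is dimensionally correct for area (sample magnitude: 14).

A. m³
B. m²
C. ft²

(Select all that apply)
B, C

area has SI base units: m^2

Checking each option against m^2:
  A. m³: ✗ does not match
  B. m²: ✓ matches
  C. ft²: ✓ matches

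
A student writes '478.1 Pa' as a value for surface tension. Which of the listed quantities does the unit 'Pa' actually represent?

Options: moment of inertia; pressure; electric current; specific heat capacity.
pressure

surface tension should have units dimensionally equivalent to kg / s^2 (e.g. N/m).
The given unit 'Pa' reduces to kg / (m * s^2). Of the listed options, that is the dimensionality of pressure.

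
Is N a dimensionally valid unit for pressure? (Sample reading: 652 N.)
No

pressure has SI base units: kg / (m * s^2)
N does NOT reduce to kg / (m * s^2); a valid unit for pressure would be e.g. Pa.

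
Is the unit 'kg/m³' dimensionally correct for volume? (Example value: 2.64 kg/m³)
No

volume has SI base units: m^3
kg/m³ does NOT reduce to m^3; a valid unit for volume would be e.g. m³.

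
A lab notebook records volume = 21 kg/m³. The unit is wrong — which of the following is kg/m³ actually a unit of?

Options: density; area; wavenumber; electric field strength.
density

volume should have units dimensionally equivalent to m^3 (e.g. m³).
The given unit 'kg/m³' reduces to kg / m^3. Of the listed options, that is the dimensionality of density.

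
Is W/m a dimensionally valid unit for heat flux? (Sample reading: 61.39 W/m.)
No

heat flux has SI base units: kg / s^3
W/m does NOT reduce to kg / s^3; a valid unit for heat flux would be e.g. W/m².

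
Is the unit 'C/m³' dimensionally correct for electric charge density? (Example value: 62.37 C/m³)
Yes

electric charge density has SI base units: A * s / m^3
C/m³ reduces to the same SI base units, so it is a valid unit for electric charge density.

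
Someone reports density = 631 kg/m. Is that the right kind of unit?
No

density has SI base units: kg / m^3
kg/m does NOT reduce to kg / m^3; a valid unit for density would be e.g. kg/m³.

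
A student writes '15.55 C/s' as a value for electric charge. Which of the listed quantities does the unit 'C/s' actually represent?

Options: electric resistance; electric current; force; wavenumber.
electric current

electric charge should have units dimensionally equivalent to A * s (e.g. C).
The given unit 'C/s' reduces to A. Of the listed options, that is the dimensionality of electric current.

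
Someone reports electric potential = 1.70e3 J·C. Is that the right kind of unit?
No

electric potential has SI base units: kg * m^2 / (A * s^3)
J·C does NOT reduce to kg * m^2 / (A * s^3); a valid unit for electric potential would be e.g. V.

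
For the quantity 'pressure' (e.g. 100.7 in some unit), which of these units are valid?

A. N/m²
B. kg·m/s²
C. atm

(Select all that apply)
A, C

pressure has SI base units: kg / (m * s^2)

Checking each option against kg / (m * s^2):
  A. N/m²: ✓ matches
  B. kg·m/s²: ✗ does not match
  C. atm: ✓ matches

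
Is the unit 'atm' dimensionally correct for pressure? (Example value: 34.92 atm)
Yes

pressure has SI base units: kg / (m * s^2)
atm reduces to the same SI base units, so it is a valid unit for pressure.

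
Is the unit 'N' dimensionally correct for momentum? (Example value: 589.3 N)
No

momentum has SI base units: kg * m / s
N does NOT reduce to kg * m / s; a valid unit for momentum would be e.g. kg·m/s.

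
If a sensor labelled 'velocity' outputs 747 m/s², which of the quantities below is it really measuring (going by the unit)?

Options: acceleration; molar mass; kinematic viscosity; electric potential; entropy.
acceleration

velocity should have units dimensionally equivalent to m / s (e.g. m/s).
The given unit 'm/s²' reduces to m / s^2. Of the listed options, that is the dimensionality of acceleration.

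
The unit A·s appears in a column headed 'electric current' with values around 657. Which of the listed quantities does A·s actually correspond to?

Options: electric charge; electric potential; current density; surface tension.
electric charge

electric current should have units dimensionally equivalent to A (e.g. A).
The given unit 'A·s' reduces to A * s. Of the listed options, that is the dimensionality of electric charge.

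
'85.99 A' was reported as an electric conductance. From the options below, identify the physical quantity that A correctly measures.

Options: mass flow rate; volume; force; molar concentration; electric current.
electric current

electric conductance should have units dimensionally equivalent to A^2 * s^3 / (kg * m^2) (e.g. S).
The given unit 'A' reduces to A. Of the listed options, that is the dimensionality of electric current.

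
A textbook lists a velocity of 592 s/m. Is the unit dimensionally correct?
No

velocity has SI base units: m / s
s/m does NOT reduce to m / s; a valid unit for velocity would be e.g. m/s.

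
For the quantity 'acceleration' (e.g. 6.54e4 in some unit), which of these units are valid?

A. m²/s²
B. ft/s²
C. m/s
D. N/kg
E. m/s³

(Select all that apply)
B, D

acceleration has SI base units: m / s^2

Checking each option against m / s^2:
  A. m²/s²: ✗ does not match
  B. ft/s²: ✓ matches
  C. m/s: ✗ does not match
  D. N/kg: ✓ matches
  E. m/s³: ✗ does not match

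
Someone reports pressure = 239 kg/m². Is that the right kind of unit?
No

pressure has SI base units: kg / (m * s^2)
kg/m² does NOT reduce to kg / (m * s^2); a valid unit for pressure would be e.g. Pa.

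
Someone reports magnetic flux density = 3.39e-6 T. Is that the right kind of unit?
Yes

magnetic flux density has SI base units: kg / (A * s^2)
T reduces to the same SI base units, so it is a valid unit for magnetic flux density.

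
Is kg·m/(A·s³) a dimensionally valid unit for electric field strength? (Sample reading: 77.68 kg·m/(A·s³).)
Yes

electric field strength has SI base units: kg * m / (A * s^3)
kg·m/(A·s³) reduces to the same SI base units, so it is a valid unit for electric field strength.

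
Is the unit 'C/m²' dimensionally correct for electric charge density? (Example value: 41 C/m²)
No

electric charge density has SI base units: A * s / m^3
C/m² does NOT reduce to A * s / m^3; a valid unit for electric charge density would be e.g. C/m³.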